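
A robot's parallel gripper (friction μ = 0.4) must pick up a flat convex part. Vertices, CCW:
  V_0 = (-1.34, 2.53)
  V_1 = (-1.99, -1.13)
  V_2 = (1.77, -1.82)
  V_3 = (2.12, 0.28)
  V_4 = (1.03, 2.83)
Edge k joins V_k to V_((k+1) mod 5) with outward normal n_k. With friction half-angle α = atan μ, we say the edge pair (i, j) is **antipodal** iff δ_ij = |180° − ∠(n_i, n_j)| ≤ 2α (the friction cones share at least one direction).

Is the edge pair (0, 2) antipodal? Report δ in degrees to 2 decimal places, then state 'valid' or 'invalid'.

δ = 0.61°, valid

α = atan 0.4 = 21.80°;  2α = 43.60°
edge 0: e_0 = (-0.65, -3.66);  n_0 = (-0.9846, +0.1749)
edge 2: e_2 = (+0.35, +2.10);  n_2 = (+0.9864, -0.1644)
∠(n_0, n_2) = 179.39°
δ = |180° − 179.39°| = 0.61°
0.61° ≤ 2α = 43.60°  →  valid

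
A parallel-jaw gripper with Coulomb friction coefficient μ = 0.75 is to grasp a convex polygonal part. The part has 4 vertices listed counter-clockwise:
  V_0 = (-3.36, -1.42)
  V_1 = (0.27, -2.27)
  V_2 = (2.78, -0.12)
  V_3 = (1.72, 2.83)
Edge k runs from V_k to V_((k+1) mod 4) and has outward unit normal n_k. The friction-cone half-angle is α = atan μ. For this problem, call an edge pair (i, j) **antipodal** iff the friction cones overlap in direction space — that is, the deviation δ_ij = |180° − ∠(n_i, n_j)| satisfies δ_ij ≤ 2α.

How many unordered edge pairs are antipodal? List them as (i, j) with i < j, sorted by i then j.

count = 4; pairs: (0,2), (0,3), (1,3), (2,3)

α = atan 0.75 = 36.87°;  2α = 73.74°
n_0 = (-0.2280, -0.9737)
n_1 = (+0.6505, -0.7595)
n_2 = (+0.9411, +0.3382)
n_3 = (-0.6417, +0.7670)
  (0,1): δ = 126.24°  ·
  (0,2): δ = 57.06°  ✓
  (0,3): δ = 53.10°  ✓
  (1,2): δ = 110.82°  ·
  (1,3): δ = 0.67°  ✓
  (2,3): δ = 69.85°  ✓
antipodal pairs: 4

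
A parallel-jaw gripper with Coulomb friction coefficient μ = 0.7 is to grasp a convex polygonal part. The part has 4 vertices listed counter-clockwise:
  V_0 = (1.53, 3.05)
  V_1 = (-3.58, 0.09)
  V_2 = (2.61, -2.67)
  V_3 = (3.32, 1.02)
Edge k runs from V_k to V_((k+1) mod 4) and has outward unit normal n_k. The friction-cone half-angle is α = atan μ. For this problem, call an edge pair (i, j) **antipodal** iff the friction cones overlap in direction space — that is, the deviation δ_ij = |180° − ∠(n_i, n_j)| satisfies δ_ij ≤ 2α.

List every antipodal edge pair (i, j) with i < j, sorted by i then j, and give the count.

α = atan 0.7 = 34.99°;  2α = 69.98°
n_0 = (-0.5012, +0.8653)
n_1 = (-0.4072, -0.9133)
n_2 = (+0.9820, -0.1889)
n_3 = (+0.7501, +0.6614)
  (0,1): δ = 54.11°  ✓
  (0,2): δ = 49.03°  ✓
  (0,3): δ = 101.32°  ·
  (1,2): δ = 76.86°  ·
  (1,3): δ = 24.56°  ✓
  (2,3): δ = 127.70°  ·
antipodal pairs: 3

count = 3; pairs: (0,1), (0,2), (1,3)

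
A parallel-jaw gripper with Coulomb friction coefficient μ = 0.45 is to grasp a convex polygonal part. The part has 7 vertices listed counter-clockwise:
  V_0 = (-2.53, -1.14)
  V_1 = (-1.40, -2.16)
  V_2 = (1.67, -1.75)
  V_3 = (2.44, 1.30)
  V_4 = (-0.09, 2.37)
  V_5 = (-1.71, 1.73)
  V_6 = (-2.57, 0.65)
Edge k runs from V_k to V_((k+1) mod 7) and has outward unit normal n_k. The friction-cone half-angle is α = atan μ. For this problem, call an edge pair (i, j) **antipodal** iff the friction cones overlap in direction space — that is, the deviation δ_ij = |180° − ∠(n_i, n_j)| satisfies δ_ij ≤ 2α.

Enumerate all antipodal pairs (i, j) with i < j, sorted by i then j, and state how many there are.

α = atan 0.45 = 24.23°;  2α = 48.46°
n_0 = (-0.6701, -0.7423)
n_1 = (+0.1324, -0.9912)
n_2 = (+0.9696, -0.2448)
n_3 = (+0.3895, +0.9210)
n_4 = (-0.3674, +0.9301)
n_5 = (-0.7823, +0.6229)
n_6 = (-0.9998, -0.0223)
  (0,1): δ = 130.32°  ·
  (0,2): δ = 62.10°  ·
  (0,3): δ = 19.15°  ✓
  (0,4): δ = 63.63°  ·
  (0,5): δ = 93.54°  ·
  (0,6): δ = 133.35°  ·
  (1,2): δ = 111.78°  ·
  (1,3): δ = 30.53°  ✓
  (1,4): δ = 13.95°  ✓
  (1,5): δ = 43.86°  ✓
  (1,6): δ = 83.67°  ·
  (2,3): δ = 98.76°  ·
  (2,4): δ = 54.27°  ·
  (2,5): δ = 24.36°  ✓
  (2,6): δ = 15.45°  ✓
  (3,4): δ = 135.52°  ·
  (3,5): δ = 105.61°  ·
  (3,6): δ = 65.80°  ·
  (4,5): δ = 150.09°  ·
  (4,6): δ = 110.28°  ·
  (5,6): δ = 140.19°  ·
antipodal pairs: 6

count = 6; pairs: (0,3), (1,3), (1,4), (1,5), (2,5), (2,6)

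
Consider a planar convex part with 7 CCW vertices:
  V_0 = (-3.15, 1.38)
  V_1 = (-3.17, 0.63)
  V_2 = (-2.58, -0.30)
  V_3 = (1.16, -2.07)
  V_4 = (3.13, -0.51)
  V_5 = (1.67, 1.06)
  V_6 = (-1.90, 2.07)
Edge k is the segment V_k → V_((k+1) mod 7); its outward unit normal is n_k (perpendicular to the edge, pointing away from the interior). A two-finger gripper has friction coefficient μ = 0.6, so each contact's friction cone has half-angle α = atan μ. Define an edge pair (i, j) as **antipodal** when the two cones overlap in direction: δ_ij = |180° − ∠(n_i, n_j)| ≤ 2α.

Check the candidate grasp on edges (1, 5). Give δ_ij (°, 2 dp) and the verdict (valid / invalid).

δ = 41.81°, valid

α = atan 0.6 = 30.96°;  2α = 61.93°
edge 1: e_1 = (+0.59, -0.93);  n_1 = (-0.8444, -0.5357)
edge 5: e_5 = (-3.57, +1.01);  n_5 = (+0.2722, +0.9622)
∠(n_1, n_5) = 138.19°
δ = |180° − 138.19°| = 41.81°
41.81° ≤ 2α = 61.93°  →  valid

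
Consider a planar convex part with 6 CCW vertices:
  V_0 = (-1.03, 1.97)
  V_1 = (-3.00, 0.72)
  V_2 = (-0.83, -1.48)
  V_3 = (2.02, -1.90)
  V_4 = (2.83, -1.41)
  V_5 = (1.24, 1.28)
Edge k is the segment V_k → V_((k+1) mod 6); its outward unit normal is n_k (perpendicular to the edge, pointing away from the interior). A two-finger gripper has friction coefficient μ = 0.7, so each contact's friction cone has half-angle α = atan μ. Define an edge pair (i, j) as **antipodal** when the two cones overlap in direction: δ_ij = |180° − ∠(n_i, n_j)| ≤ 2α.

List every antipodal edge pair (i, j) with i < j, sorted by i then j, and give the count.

count = 7; pairs: (0,2), (0,3), (1,4), (1,5), (2,4), (2,5), (3,5)

α = atan 0.7 = 34.99°;  2α = 69.98°
n_0 = (-0.5358, +0.8444)
n_1 = (-0.7119, -0.7022)
n_2 = (-0.1458, -0.9893)
n_3 = (+0.5176, -0.8556)
n_4 = (+0.8609, +0.5088)
n_5 = (+0.2908, +0.9568)
  (0,1): δ = 77.79°  ·
  (0,2): δ = 40.78°  ✓
  (0,3): δ = 1.22°  ✓
  (0,4): δ = 88.19°  ·
  (0,5): δ = 130.70°  ·
  (1,2): δ = 142.99°  ·
  (1,3): δ = 103.44°  ·
  (1,4): δ = 14.02°  ✓
  (1,5): δ = 28.49°  ✓
  (2,3): δ = 140.45°  ·
  (2,4): δ = 51.03°  ✓
  (2,5): δ = 8.52°  ✓
  (3,4): δ = 90.58°  ·
  (3,5): δ = 48.08°  ✓
  (4,5): δ = 137.49°  ·
antipodal pairs: 7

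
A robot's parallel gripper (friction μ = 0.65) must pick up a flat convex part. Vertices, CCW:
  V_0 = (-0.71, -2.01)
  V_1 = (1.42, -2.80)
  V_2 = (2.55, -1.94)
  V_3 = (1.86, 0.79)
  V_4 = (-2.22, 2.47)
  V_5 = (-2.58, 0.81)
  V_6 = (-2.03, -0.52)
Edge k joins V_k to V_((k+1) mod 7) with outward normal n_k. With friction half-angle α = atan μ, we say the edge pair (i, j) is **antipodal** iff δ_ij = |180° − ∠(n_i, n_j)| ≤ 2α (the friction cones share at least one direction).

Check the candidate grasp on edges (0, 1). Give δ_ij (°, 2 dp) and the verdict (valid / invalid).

δ = 122.38°, invalid

α = atan 0.65 = 33.02°;  2α = 66.05°
edge 0: e_0 = (+2.13, -0.79);  n_0 = (-0.3477, -0.9376)
edge 1: e_1 = (+1.13, +0.86);  n_1 = (+0.6056, -0.7958)
∠(n_0, n_1) = 57.62°
δ = |180° − 57.62°| = 122.38°
122.38° > 2α = 66.05°  →  invalid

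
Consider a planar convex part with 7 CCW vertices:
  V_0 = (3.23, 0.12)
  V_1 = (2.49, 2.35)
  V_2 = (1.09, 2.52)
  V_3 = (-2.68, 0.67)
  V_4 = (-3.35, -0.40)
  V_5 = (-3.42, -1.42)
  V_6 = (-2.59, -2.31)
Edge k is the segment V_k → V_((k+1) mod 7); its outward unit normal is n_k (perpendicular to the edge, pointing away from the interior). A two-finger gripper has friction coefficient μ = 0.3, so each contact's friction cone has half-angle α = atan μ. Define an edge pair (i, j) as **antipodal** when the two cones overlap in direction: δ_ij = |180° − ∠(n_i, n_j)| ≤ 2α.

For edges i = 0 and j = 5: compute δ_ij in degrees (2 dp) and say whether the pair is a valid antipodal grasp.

α = atan 0.3 = 16.70°;  2α = 33.40°
edge 0: e_0 = (-0.74, +2.23);  n_0 = (+0.9491, +0.3150)
edge 5: e_5 = (+0.83, -0.89);  n_5 = (-0.7313, -0.6820)
∠(n_0, n_5) = 155.36°
δ = |180° − 155.36°| = 24.64°
24.64° ≤ 2α = 33.40°  →  valid

δ = 24.64°, valid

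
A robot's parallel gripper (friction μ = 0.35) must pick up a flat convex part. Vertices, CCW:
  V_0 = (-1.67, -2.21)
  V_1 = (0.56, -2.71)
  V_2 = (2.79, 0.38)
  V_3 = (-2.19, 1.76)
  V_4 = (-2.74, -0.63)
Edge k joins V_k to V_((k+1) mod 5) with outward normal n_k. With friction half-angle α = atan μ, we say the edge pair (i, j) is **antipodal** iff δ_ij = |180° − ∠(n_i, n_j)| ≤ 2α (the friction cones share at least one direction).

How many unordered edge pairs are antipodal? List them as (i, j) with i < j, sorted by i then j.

count = 2; pairs: (0,2), (1,3)

α = atan 0.35 = 19.29°;  2α = 38.58°
n_0 = (-0.2188, -0.9758)
n_1 = (+0.8109, -0.5852)
n_2 = (+0.2670, +0.9637)
n_3 = (-0.9745, +0.2243)
n_4 = (-0.8280, -0.5607)
  (0,1): δ = 113.18°  ·
  (0,2): δ = 2.85°  ✓
  (0,3): δ = 89.68°  ·
  (0,4): δ = 136.74°  ·
  (1,2): δ = 69.67°  ·
  (1,3): δ = 22.86°  ✓
  (1,4): δ = 69.92°  ·
  (2,3): δ = 87.47°  ·
  (2,4): δ = 40.41°  ·
  (3,4): δ = 132.93°  ·
antipodal pairs: 2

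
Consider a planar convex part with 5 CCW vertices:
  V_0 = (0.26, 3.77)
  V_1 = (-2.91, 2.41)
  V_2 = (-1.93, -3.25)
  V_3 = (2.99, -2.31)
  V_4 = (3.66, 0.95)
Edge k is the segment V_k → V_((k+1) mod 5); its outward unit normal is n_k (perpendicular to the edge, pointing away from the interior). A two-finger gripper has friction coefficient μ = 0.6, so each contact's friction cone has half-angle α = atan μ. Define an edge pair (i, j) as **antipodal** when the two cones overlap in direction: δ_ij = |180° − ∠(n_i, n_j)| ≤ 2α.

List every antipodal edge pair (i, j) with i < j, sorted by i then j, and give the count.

count = 5; pairs: (0,2), (0,3), (1,3), (1,4), (2,4)

α = atan 0.6 = 30.96°;  2α = 61.93°
n_0 = (-0.3943, +0.9190)
n_1 = (-0.9853, -0.1706)
n_2 = (+0.1877, -0.9822)
n_3 = (+0.9795, -0.2013)
n_4 = (+0.6384, +0.7697)
  (0,1): δ = 103.40°  ·
  (0,2): δ = 12.40°  ✓
  (0,3): δ = 55.17°  ✓
  (0,4): δ = 117.11°  ·
  (1,2): δ = 89.01°  ·
  (1,3): δ = 21.44°  ✓
  (1,4): δ = 40.50°  ✓
  (2,3): δ = 112.43°  ·
  (2,4): δ = 50.49°  ✓
  (3,4): δ = 118.06°  ·
antipodal pairs: 5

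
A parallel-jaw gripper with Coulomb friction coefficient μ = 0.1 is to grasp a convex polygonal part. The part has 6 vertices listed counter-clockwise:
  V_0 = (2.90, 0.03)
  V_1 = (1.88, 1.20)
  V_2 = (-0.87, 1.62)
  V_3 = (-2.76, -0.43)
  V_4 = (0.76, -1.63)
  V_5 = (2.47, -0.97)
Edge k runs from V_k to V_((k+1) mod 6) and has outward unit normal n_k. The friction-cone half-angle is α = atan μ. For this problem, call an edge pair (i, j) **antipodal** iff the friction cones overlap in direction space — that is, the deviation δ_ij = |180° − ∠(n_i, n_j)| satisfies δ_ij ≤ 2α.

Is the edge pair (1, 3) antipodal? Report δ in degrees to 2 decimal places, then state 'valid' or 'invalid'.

δ = 10.14°, valid

α = atan 0.1 = 5.71°;  2α = 11.42°
edge 1: e_1 = (-2.75, +0.42);  n_1 = (+0.1510, +0.9885)
edge 3: e_3 = (+3.52, -1.20);  n_3 = (-0.3227, -0.9465)
∠(n_1, n_3) = 169.86°
δ = |180° − 169.86°| = 10.14°
10.14° ≤ 2α = 11.42°  →  valid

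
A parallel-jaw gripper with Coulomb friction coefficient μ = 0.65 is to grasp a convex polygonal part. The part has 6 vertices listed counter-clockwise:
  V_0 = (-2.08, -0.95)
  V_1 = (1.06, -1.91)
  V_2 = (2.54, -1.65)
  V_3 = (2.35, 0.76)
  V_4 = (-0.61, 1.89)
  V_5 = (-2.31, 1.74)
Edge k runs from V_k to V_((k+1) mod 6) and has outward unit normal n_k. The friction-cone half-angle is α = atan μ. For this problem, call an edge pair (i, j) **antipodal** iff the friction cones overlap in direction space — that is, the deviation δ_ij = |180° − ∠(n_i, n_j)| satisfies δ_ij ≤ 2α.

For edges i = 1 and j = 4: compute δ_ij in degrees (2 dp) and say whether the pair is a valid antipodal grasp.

δ = 4.92°, valid

α = atan 0.65 = 33.02°;  2α = 66.05°
edge 1: e_1 = (+1.48, +0.26);  n_1 = (+0.1730, -0.9849)
edge 4: e_4 = (-1.70, -0.15);  n_4 = (-0.0879, +0.9961)
∠(n_1, n_4) = 175.08°
δ = |180° − 175.08°| = 4.92°
4.92° ≤ 2α = 66.05°  →  valid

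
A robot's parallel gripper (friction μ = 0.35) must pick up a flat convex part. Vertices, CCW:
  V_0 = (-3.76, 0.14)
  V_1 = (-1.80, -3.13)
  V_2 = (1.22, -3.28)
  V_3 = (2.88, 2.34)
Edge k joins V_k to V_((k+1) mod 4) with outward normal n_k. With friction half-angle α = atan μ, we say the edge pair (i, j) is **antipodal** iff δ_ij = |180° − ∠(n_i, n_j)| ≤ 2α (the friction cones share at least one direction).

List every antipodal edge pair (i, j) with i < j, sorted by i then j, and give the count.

count = 1; pairs: (1,3)

α = atan 0.35 = 19.29°;  2α = 38.58°
n_0 = (-0.8577, -0.5141)
n_1 = (-0.0496, -0.9988)
n_2 = (+0.9590, -0.2833)
n_3 = (-0.3145, +0.9493)
  (0,1): δ = 123.78°  ·
  (0,2): δ = 47.39°  ·
  (0,3): δ = 77.39°  ·
  (1,2): δ = 103.61°  ·
  (1,3): δ = 21.17°  ✓
  (2,3): δ = 55.21°  ·
antipodal pairs: 1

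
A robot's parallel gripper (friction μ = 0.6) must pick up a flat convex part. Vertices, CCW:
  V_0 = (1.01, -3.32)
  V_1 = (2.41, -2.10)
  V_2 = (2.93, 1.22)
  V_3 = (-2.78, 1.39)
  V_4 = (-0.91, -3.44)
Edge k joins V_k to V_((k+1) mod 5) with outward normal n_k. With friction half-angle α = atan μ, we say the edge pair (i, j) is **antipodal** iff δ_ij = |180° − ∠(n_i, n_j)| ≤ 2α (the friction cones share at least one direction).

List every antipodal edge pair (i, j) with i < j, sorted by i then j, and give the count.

α = atan 0.6 = 30.96°;  2α = 61.93°
n_0 = (+0.6570, -0.7539)
n_1 = (+0.9880, -0.1547)
n_2 = (+0.0298, +0.9996)
n_3 = (-0.9325, -0.3610)
n_4 = (+0.0624, -0.9981)
  (0,1): δ = 139.97°  ·
  (0,2): δ = 42.78°  ✓
  (0,3): δ = 70.09°  ·
  (0,4): δ = 142.51°  ·
  (1,2): δ = 82.80°  ·
  (1,3): δ = 30.07°  ✓
  (1,4): δ = 102.48°  ·
  (2,3): δ = 67.13°  ·
  (2,4): δ = 5.28°  ✓
  (3,4): δ = 107.59°  ·
antipodal pairs: 3

count = 3; pairs: (0,2), (1,3), (2,4)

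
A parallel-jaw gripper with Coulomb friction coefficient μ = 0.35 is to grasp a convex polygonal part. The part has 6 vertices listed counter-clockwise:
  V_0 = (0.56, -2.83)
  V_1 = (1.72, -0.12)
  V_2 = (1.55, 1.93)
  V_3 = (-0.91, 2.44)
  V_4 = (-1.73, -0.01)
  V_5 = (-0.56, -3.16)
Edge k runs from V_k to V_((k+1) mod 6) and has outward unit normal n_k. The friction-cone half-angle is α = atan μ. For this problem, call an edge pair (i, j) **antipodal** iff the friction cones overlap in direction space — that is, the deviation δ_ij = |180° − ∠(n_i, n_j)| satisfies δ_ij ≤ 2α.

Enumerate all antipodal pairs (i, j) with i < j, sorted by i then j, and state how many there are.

count = 4; pairs: (0,3), (1,3), (1,4), (2,5)

α = atan 0.35 = 19.29°;  2α = 38.58°
n_0 = (+0.9193, -0.3935)
n_1 = (+0.9966, +0.0826)
n_2 = (+0.2030, +0.9792)
n_3 = (-0.9483, +0.3174)
n_4 = (-0.9374, -0.3482)
n_5 = (+0.2826, -0.9592)
  (0,1): δ = 152.09°  ·
  (0,2): δ = 78.54°  ·
  (0,3): δ = 4.67°  ✓
  (0,4): δ = 43.55°  ·
  (0,5): δ = 129.59°  ·
  (1,2): δ = 106.45°  ·
  (1,3): δ = 23.25°  ✓
  (1,4): δ = 15.64°  ✓
  (1,5): δ = 101.68°  ·
  (2,3): δ = 96.79°  ·
  (2,4): δ = 57.91°  ·
  (2,5): δ = 28.13°  ✓
  (3,4): δ = 141.12°  ·
  (3,5): δ = 55.08°  ·
  (4,5): δ = 93.96°  ·
antipodal pairs: 4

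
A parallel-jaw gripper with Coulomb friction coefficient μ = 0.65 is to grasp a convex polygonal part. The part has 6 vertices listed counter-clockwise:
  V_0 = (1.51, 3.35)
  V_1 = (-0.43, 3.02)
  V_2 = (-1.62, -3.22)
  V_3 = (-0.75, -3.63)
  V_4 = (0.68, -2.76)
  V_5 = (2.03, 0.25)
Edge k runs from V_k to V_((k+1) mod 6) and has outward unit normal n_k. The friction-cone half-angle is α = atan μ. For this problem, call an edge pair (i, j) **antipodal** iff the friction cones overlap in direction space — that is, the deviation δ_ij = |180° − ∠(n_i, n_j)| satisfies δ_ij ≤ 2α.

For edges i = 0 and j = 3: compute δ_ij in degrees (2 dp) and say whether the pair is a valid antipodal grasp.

α = atan 0.65 = 33.02°;  2α = 66.05°
edge 0: e_0 = (-1.94, -0.33);  n_0 = (-0.1677, +0.9858)
edge 3: e_3 = (+1.43, +0.87);  n_3 = (+0.5198, -0.8543)
∠(n_0, n_3) = 158.34°
δ = |180° − 158.34°| = 21.66°
21.66° ≤ 2α = 66.05°  →  valid

δ = 21.66°, valid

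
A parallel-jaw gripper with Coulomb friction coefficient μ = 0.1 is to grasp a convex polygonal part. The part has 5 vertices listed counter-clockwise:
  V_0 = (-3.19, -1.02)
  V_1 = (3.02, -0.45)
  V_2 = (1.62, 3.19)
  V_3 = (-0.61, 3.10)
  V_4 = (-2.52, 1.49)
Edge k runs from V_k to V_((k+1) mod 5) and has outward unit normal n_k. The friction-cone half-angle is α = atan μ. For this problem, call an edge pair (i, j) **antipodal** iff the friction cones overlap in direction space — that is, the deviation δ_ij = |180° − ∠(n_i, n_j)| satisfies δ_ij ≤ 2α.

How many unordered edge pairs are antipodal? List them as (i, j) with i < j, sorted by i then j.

count = 1; pairs: (0,2)

α = atan 0.1 = 5.71°;  2α = 11.42°
n_0 = (+0.0914, -0.9958)
n_1 = (+0.9333, +0.3590)
n_2 = (-0.0403, +0.9992)
n_3 = (-0.6445, +0.7646)
n_4 = (-0.9662, +0.2579)
  (0,1): δ = 74.21°  ·
  (0,2): δ = 2.93°  ✓
  (0,3): δ = 34.88°  ·
  (0,4): δ = 69.81°  ·
  (1,2): δ = 108.73°  ·
  (1,3): δ = 70.91°  ·
  (1,4): δ = 35.98°  ·
  (2,3): δ = 142.18°  ·
  (2,4): δ = 107.26°  ·
  (3,4): δ = 145.07°  ·
antipodal pairs: 1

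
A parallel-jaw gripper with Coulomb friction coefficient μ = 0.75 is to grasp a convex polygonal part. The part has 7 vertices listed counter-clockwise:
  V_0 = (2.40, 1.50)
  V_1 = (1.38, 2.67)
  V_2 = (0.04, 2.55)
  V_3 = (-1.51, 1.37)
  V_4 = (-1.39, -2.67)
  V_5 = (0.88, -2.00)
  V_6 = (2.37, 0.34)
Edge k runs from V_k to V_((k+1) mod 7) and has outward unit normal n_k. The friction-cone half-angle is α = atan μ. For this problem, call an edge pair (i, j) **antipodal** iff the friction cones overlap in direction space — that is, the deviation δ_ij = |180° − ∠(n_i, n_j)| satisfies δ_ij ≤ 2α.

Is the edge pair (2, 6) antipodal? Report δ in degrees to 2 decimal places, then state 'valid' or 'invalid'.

δ = 51.24°, valid

α = atan 0.75 = 36.87°;  2α = 73.74°
edge 2: e_2 = (-1.55, -1.18);  n_2 = (-0.6057, +0.7957)
edge 6: e_6 = (+0.03, +1.16);  n_6 = (+0.9997, -0.0259)
∠(n_2, n_6) = 128.76°
δ = |180° − 128.76°| = 51.24°
51.24° ≤ 2α = 73.74°  →  valid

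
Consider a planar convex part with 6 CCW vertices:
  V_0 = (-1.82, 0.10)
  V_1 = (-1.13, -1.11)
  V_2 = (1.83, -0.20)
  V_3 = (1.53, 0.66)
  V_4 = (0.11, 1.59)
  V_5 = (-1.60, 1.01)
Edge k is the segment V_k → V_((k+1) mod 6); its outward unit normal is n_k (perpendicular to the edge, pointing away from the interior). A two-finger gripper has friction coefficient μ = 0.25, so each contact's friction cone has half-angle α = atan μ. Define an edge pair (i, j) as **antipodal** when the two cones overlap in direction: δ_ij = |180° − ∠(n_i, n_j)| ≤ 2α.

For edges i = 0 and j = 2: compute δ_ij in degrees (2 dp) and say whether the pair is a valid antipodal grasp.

α = atan 0.25 = 14.04°;  2α = 28.07°
edge 0: e_0 = (+0.69, -1.21);  n_0 = (-0.8687, -0.4954)
edge 2: e_2 = (-0.30, +0.86);  n_2 = (+0.9442, +0.3294)
∠(n_0, n_2) = 169.54°
δ = |180° − 169.54°| = 10.46°
10.46° ≤ 2α = 28.07°  →  valid

δ = 10.46°, valid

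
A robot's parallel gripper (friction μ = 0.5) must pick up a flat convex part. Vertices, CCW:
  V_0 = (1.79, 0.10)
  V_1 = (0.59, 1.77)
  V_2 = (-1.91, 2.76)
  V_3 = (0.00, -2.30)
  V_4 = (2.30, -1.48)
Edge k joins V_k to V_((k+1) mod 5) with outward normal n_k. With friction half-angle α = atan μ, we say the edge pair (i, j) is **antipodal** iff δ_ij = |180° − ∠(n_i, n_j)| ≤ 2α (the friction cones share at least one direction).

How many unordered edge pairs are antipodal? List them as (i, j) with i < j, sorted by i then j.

count = 4; pairs: (0,2), (1,2), (1,3), (2,4)

α = atan 0.5 = 26.57°;  2α = 53.13°
n_0 = (+0.8121, +0.5835)
n_1 = (+0.3682, +0.9298)
n_2 = (-0.9356, -0.3531)
n_3 = (+0.3358, -0.9419)
n_4 = (+0.9517, +0.3072)
  (0,1): δ = 147.30°  ·
  (0,2): δ = 15.02°  ✓
  (0,3): δ = 73.92°  ·
  (0,4): δ = 162.19°  ·
  (1,2): δ = 47.72°  ✓
  (1,3): δ = 41.23°  ✓
  (1,4): δ = 129.49°  ·
  (2,3): δ = 91.06°  ·
  (2,4): δ = 2.79°  ✓
  (3,4): δ = 91.73°  ·
antipodal pairs: 4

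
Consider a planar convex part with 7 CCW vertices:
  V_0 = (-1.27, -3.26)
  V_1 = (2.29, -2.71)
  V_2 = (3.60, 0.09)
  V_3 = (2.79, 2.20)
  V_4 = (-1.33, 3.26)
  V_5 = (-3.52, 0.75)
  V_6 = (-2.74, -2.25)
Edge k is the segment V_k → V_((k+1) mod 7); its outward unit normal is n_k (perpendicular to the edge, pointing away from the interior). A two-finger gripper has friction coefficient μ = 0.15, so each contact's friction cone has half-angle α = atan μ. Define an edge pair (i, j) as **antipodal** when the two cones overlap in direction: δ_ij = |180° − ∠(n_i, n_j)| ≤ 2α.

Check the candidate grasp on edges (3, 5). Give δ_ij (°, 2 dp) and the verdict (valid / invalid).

α = atan 0.15 = 8.53°;  2α = 17.06°
edge 3: e_3 = (-4.12, +1.06);  n_3 = (+0.2492, +0.9685)
edge 5: e_5 = (+0.78, -3.00);  n_5 = (-0.9678, -0.2516)
∠(n_3, n_5) = 119.00°
δ = |180° − 119.00°| = 61.00°
61.00° > 2α = 17.06°  →  invalid

δ = 61.00°, invalid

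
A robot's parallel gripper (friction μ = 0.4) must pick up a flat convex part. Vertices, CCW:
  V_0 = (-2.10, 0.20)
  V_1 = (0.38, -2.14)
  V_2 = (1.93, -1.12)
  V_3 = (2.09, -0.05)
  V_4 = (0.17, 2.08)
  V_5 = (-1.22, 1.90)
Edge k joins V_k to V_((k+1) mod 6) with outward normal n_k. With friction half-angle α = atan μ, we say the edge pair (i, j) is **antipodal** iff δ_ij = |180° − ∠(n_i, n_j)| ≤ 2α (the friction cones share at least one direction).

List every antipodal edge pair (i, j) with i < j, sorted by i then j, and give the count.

count = 4; pairs: (0,3), (1,4), (1,5), (2,5)

α = atan 0.4 = 21.80°;  2α = 43.60°
n_0 = (-0.6863, -0.7273)
n_1 = (+0.5497, -0.8354)
n_2 = (+0.9890, -0.1479)
n_3 = (+0.7428, +0.6695)
n_4 = (-0.1284, +0.9917)
n_5 = (-0.8881, +0.4597)
  (0,1): δ = 103.32°  ·
  (0,2): δ = 55.17°  ·
  (0,3): δ = 4.63°  ✓
  (0,4): δ = 50.71°  ·
  (0,5): δ = 105.97°  ·
  (1,2): δ = 131.85°  ·
  (1,3): δ = 81.32°  ·
  (1,4): δ = 25.97°  ✓
  (1,5): δ = 29.28°  ✓
  (2,3): δ = 129.46°  ·
  (2,4): δ = 74.12°  ·
  (2,5): δ = 18.86°  ✓
  (3,4): δ = 124.65°  ·
  (3,5): δ = 69.40°  ·
  (4,5): δ = 124.75°  ·
antipodal pairs: 4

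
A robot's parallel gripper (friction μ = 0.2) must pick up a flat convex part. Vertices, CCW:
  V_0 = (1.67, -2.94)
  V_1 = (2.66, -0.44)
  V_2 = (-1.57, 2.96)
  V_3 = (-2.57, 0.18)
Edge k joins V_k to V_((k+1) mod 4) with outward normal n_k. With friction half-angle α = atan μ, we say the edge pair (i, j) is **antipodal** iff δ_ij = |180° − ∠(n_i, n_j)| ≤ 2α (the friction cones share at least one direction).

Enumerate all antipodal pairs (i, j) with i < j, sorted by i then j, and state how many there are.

count = 2; pairs: (0,2), (1,3)

α = atan 0.2 = 11.31°;  2α = 22.62°
n_0 = (+0.9298, -0.3682)
n_1 = (+0.6265, +0.7794)
n_2 = (-0.9410, +0.3385)
n_3 = (-0.5927, -0.8054)
  (0,1): δ = 107.19°  ·
  (0,2): δ = 1.82°  ✓
  (0,3): δ = 75.26°  ·
  (1,2): δ = 70.99°  ·
  (1,3): δ = 2.44°  ✓
  (2,3): δ = 106.56°  ·
antipodal pairs: 2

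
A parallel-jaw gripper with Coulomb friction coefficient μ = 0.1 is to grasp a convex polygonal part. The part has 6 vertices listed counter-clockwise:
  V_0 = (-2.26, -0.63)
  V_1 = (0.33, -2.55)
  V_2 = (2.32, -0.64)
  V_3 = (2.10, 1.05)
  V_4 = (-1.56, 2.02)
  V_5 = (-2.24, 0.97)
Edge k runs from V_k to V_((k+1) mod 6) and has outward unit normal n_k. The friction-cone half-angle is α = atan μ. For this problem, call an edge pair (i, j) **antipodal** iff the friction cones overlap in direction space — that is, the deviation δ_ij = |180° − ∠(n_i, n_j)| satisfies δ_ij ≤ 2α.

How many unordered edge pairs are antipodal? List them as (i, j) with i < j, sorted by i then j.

α = atan 0.1 = 5.71°;  2α = 11.42°
n_0 = (-0.5955, -0.8033)
n_1 = (+0.6925, -0.7215)
n_2 = (+0.9916, +0.1291)
n_3 = (+0.2562, +0.9666)
n_4 = (-0.8394, +0.5436)
n_5 = (-0.9999, +0.0125)
  (0,1): δ = 99.63°  ·
  (0,2): δ = 46.03°  ·
  (0,3): δ = 21.71°  ·
  (0,4): δ = 93.62°  ·
  (0,5): δ = 125.83°  ·
  (1,2): δ = 126.41°  ·
  (1,3): δ = 58.67°  ·
  (1,4): δ = 13.25°  ·
  (1,5): δ = 45.46°  ·
  (2,3): δ = 112.26°  ·
  (2,4): δ = 40.34°  ·
  (2,5): δ = 8.13°  ✓
  (3,4): δ = 108.08°  ·
  (3,5): δ = 75.87°  ·
  (4,5): δ = 147.79°  ·
antipodal pairs: 1

count = 1; pairs: (2,5)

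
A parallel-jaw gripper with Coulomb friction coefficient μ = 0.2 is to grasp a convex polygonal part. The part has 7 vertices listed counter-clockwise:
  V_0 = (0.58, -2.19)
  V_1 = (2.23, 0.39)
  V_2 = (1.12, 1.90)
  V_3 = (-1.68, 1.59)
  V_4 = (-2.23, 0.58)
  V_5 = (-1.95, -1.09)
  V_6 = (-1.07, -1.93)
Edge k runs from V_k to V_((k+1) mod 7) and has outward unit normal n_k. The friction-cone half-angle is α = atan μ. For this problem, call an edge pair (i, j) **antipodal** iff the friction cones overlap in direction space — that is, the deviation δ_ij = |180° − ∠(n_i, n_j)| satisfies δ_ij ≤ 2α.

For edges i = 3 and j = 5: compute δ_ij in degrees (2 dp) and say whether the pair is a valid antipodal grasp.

δ = 105.10°, invalid

α = atan 0.2 = 11.31°;  2α = 22.62°
edge 3: e_3 = (-0.55, -1.01);  n_3 = (-0.8782, +0.4782)
edge 5: e_5 = (+0.88, -0.84);  n_5 = (-0.6905, -0.7234)
∠(n_3, n_5) = 74.90°
δ = |180° − 74.90°| = 105.10°
105.10° > 2α = 22.62°  →  invalid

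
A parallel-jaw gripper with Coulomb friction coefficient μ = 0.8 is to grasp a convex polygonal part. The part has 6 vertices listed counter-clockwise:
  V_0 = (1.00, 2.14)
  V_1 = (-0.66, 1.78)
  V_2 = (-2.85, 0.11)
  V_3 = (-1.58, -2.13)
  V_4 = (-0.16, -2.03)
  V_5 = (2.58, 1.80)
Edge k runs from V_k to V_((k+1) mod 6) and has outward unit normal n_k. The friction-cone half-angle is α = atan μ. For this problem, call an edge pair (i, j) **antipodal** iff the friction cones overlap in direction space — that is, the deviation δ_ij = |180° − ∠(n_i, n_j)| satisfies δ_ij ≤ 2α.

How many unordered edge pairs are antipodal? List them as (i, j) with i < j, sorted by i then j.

count = 9; pairs: (0,2), (0,3), (0,4), (1,3), (1,4), (2,4), (2,5), (3,5), (4,5)

α = atan 0.8 = 38.66°;  2α = 77.32°
n_0 = (-0.2119, +0.9773)
n_1 = (-0.6064, +0.7952)
n_2 = (-0.8699, -0.4932)
n_3 = (+0.0702, -0.9975)
n_4 = (+0.8133, -0.5818)
n_5 = (+0.2104, +0.9776)
  (0,1): δ = 154.91°  ·
  (0,2): δ = 72.68°  ✓
  (0,3): δ = 8.21°  ✓
  (0,4): δ = 42.18°  ✓
  (0,5): δ = 155.62°  ·
  (1,2): δ = 97.78°  ·
  (1,3): δ = 33.30°  ✓
  (1,4): δ = 17.09°  ✓
  (1,5): δ = 130.53°  ·
  (2,3): δ = 115.52°  ·
  (2,4): δ = 65.13°  ✓
  (2,5): δ = 48.30°  ✓
  (3,4): δ = 129.61°  ·
  (3,5): δ = 16.17°  ✓
  (4,5): δ = 66.56°  ✓
antipodal pairs: 9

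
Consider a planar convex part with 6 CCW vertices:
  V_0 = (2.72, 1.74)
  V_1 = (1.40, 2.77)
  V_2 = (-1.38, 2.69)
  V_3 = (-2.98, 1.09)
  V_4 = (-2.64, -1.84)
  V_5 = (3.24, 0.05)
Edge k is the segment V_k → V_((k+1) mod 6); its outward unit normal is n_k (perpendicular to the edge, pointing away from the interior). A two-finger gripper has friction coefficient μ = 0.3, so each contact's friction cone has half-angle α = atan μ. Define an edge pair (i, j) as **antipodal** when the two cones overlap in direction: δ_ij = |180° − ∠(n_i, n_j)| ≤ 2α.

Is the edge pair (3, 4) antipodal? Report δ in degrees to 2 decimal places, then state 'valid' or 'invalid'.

δ = 78.80°, invalid

α = atan 0.3 = 16.70°;  2α = 33.40°
edge 3: e_3 = (+0.34, -2.93);  n_3 = (-0.9933, -0.1153)
edge 4: e_4 = (+5.88, +1.89);  n_4 = (+0.3060, -0.9520)
∠(n_3, n_4) = 101.20°
δ = |180° − 101.20°| = 78.80°
78.80° > 2α = 33.40°  →  invalid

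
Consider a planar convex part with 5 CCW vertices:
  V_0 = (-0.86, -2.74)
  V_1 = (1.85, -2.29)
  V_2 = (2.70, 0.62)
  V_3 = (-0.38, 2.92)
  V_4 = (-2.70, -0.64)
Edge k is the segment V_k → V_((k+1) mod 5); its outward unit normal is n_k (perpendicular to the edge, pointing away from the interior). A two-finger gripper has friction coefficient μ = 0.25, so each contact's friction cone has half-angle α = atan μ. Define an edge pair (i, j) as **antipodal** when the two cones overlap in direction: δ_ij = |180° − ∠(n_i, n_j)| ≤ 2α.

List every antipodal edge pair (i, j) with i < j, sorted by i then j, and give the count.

α = atan 0.25 = 14.04°;  2α = 28.07°
n_0 = (+0.1638, -0.9865)
n_1 = (+0.9599, -0.2804)
n_2 = (+0.5983, +0.8012)
n_3 = (-0.8378, +0.5460)
n_4 = (-0.7521, -0.6590)
  (0,1): δ = 115.71°  ·
  (0,2): δ = 46.18°  ·
  (0,3): δ = 47.48°  ·
  (0,4): δ = 121.80°  ·
  (1,2): δ = 110.47°  ·
  (1,3): δ = 16.81°  ✓
  (1,4): δ = 57.51°  ·
  (2,3): δ = 86.34°  ·
  (2,4): δ = 12.02°  ✓
  (3,4): δ = 105.68°  ·
antipodal pairs: 2

count = 2; pairs: (1,3), (2,4)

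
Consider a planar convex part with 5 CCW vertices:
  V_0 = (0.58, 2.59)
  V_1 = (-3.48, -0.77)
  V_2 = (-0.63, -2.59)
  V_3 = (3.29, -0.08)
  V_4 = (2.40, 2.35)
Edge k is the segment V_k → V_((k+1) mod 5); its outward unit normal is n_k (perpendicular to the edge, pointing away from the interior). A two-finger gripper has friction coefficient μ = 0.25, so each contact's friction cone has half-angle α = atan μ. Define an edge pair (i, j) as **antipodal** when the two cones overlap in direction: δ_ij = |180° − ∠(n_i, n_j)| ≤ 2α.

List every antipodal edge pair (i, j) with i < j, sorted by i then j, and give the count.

α = atan 0.25 = 14.04°;  2α = 28.07°
n_0 = (-0.6376, +0.7704)
n_1 = (-0.5382, -0.8428)
n_2 = (+0.5392, -0.8422)
n_3 = (+0.9390, +0.3439)
n_4 = (+0.1307, +0.9914)
  (0,1): δ = 72.17°  ·
  (0,2): δ = 6.98°  ✓
  (0,3): δ = 70.50°  ·
  (0,4): δ = 132.88°  ·
  (1,2): δ = 114.81°  ·
  (1,3): δ = 37.32°  ·
  (1,4): δ = 25.05°  ✓
  (2,3): δ = 102.52°  ·
  (2,4): δ = 40.14°  ·
  (3,4): δ = 117.63°  ·
antipodal pairs: 2

count = 2; pairs: (0,2), (1,4)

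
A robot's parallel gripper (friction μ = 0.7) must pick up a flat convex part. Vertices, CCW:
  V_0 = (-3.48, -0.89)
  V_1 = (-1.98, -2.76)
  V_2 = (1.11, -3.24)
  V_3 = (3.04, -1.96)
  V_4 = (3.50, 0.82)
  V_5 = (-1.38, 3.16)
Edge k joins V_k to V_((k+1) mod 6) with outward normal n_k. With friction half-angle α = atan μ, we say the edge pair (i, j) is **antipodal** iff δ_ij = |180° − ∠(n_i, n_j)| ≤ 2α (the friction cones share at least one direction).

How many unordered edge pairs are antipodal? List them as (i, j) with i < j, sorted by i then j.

count = 6; pairs: (0,3), (0,4), (1,4), (2,4), (2,5), (3,5)

α = atan 0.7 = 34.99°;  2α = 69.98°
n_0 = (-0.7801, -0.6257)
n_1 = (-0.1535, -0.9881)
n_2 = (+0.5527, -0.8334)
n_3 = (+0.9866, -0.1632)
n_4 = (+0.4324, +0.9017)
n_5 = (-0.8878, +0.4603)
  (0,1): δ = 137.56°  ·
  (0,2): δ = 95.18°  ·
  (0,3): δ = 48.13°  ✓
  (0,4): δ = 25.65°  ✓
  (0,5): δ = 113.86°  ·
  (1,2): δ = 137.62°  ·
  (1,3): δ = 90.57°  ·
  (1,4): δ = 16.79°  ✓
  (1,5): δ = 71.42°  ·
  (2,3): δ = 132.95°  ·
  (2,4): δ = 59.17°  ✓
  (2,5): δ = 29.04°  ✓
  (3,4): δ = 106.22°  ·
  (3,5): δ = 18.01°  ✓
  (4,5): δ = 91.79°  ·
antipodal pairs: 6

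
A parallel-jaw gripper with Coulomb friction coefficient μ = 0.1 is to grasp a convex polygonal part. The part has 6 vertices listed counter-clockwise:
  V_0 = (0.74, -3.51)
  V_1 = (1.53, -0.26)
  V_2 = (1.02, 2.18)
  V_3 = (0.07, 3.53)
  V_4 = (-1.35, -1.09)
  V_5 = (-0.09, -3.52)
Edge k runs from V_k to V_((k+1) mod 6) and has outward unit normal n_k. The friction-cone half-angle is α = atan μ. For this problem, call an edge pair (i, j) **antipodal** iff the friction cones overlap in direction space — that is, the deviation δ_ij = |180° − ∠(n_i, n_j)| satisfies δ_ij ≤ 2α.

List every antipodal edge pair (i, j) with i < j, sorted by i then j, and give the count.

count = 2; pairs: (0,3), (2,4)

α = atan 0.1 = 5.71°;  2α = 11.42°
n_0 = (+0.9717, -0.2362)
n_1 = (+0.9788, +0.2046)
n_2 = (+0.8178, +0.5755)
n_3 = (-0.9559, +0.2938)
n_4 = (-0.8878, -0.4603)
n_5 = (+0.0120, -0.9999)
  (0,1): δ = 154.53°  ·
  (0,2): δ = 131.20°  ·
  (0,3): δ = 3.42°  ✓
  (0,4): δ = 41.07°  ·
  (0,5): δ = 104.35°  ·
  (1,2): δ = 156.67°  ·
  (1,3): δ = 28.89°  ·
  (1,4): δ = 15.60°  ·
  (1,5): δ = 78.88°  ·
  (2,3): δ = 52.22°  ·
  (2,4): δ = 7.73°  ✓
  (2,5): δ = 55.56°  ·
  (3,4): δ = 135.51°  ·
  (3,5): δ = 72.22°  ·
  (4,5): δ = 116.72°  ·
antipodal pairs: 2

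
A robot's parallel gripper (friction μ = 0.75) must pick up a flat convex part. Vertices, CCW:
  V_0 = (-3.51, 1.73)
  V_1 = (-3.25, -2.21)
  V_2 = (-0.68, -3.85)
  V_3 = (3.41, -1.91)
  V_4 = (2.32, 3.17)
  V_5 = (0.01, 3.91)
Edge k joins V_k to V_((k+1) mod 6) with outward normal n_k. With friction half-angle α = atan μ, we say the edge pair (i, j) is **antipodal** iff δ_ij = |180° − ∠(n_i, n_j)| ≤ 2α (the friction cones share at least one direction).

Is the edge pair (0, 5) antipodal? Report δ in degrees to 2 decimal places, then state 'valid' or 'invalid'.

α = atan 0.75 = 36.87°;  2α = 73.74°
edge 0: e_0 = (+0.26, -3.94);  n_0 = (-0.9978, -0.0658)
edge 5: e_5 = (-3.52, -2.18);  n_5 = (-0.5265, +0.8502)
∠(n_0, n_5) = 62.00°
δ = |180° − 62.00°| = 118.00°
118.00° > 2α = 73.74°  →  invalid

δ = 118.00°, invalid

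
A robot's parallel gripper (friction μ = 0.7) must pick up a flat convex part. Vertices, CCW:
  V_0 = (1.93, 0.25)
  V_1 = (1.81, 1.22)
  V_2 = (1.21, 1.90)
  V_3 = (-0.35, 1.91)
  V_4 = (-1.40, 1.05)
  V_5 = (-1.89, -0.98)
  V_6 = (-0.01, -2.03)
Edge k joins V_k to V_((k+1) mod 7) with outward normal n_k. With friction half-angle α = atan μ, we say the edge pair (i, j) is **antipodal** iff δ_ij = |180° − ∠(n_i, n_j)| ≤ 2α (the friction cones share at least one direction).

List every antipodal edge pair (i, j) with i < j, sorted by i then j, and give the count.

α = atan 0.7 = 34.99°;  2α = 69.98°
n_0 = (+0.9924, +0.1228)
n_1 = (+0.7498, +0.6616)
n_2 = (+0.0064, +1.0000)
n_3 = (-0.6336, +0.7736)
n_4 = (-0.9721, +0.2346)
n_5 = (-0.4876, -0.8731)
n_6 = (+0.7616, -0.6480)
  (0,1): δ = 145.63°  ·
  (0,2): δ = 97.42°  ·
  (0,3): δ = 57.73°  ✓
  (0,4): δ = 20.62°  ✓
  (0,5): δ = 53.76°  ✓
  (0,6): δ = 132.55°  ·
  (1,2): δ = 131.79°  ·
  (1,3): δ = 92.10°  ·
  (1,4): δ = 54.99°  ✓
  (1,5): δ = 19.39°  ✓
  (1,6): δ = 98.18°  ·
  (2,3): δ = 140.31°  ·
  (2,4): δ = 103.20°  ·
  (2,5): δ = 28.82°  ✓
  (2,6): δ = 49.97°  ✓
  (3,4): δ = 142.89°  ·
  (3,5): δ = 68.50°  ✓
  (3,6): δ = 10.29°  ✓
  (4,5): δ = 105.61°  ·
  (4,6): δ = 26.82°  ✓
  (5,6): δ = 101.21°  ·
antipodal pairs: 10

count = 10; pairs: (0,3), (0,4), (0,5), (1,4), (1,5), (2,5), (2,6), (3,5), (3,6), (4,6)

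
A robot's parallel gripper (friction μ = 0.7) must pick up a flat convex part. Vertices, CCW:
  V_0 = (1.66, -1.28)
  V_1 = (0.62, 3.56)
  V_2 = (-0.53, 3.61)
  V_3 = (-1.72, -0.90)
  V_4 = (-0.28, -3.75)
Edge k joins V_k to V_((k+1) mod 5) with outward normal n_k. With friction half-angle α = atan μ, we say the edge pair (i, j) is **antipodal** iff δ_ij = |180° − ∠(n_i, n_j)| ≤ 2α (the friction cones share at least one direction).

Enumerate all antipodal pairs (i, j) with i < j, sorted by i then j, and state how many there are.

count = 6; pairs: (0,2), (0,3), (1,3), (1,4), (2,4), (3,4)

α = atan 0.7 = 34.99°;  2α = 69.98°
n_0 = (+0.9777, +0.2101)
n_1 = (+0.0434, +0.9991)
n_2 = (-0.9669, +0.2551)
n_3 = (-0.8925, -0.4510)
n_4 = (+0.7864, -0.6177)
  (0,1): δ = 104.62°  ·
  (0,2): δ = 26.91°  ✓
  (0,3): δ = 14.68°  ✓
  (0,4): δ = 129.73°  ·
  (1,2): δ = 102.29°  ·
  (1,3): δ = 60.70°  ✓
  (1,4): δ = 54.34°  ✓
  (2,3): δ = 138.41°  ·
  (2,4): δ = 23.37°  ✓
  (3,4): δ = 64.95°  ✓
antipodal pairs: 6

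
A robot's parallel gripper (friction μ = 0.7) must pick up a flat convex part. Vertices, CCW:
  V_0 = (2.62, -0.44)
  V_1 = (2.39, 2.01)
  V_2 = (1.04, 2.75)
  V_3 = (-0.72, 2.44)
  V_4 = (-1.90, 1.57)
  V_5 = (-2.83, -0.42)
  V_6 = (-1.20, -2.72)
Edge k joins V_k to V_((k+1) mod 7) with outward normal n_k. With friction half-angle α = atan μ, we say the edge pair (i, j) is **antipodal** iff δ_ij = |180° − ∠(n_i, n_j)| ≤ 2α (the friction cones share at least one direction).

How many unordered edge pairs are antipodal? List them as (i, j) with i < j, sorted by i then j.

α = atan 0.7 = 34.99°;  2α = 69.98°
n_0 = (+0.9956, +0.0935)
n_1 = (+0.4807, +0.8769)
n_2 = (-0.1735, +0.9848)
n_3 = (-0.5934, +0.8049)
n_4 = (-0.9060, +0.4234)
n_5 = (-0.8159, -0.5782)
n_6 = (+0.5125, -0.8587)
  (0,1): δ = 124.09°  ·
  (0,2): δ = 85.37°  ·
  (0,3): δ = 58.96°  ✓
  (0,4): δ = 30.41°  ✓
  (0,5): δ = 29.96°  ✓
  (0,6): δ = 115.47°  ·
  (1,2): δ = 141.28°  ·
  (1,3): δ = 114.87°  ·
  (1,4): δ = 86.32°  ·
  (1,5): δ = 25.95°  ✓
  (1,6): δ = 59.56°  ✓
  (2,3): δ = 153.59°  ·
  (2,4): δ = 125.04°  ·
  (2,5): δ = 64.66°  ✓
  (2,6): δ = 20.84°  ✓
  (3,4): δ = 151.45°  ·
  (3,5): δ = 91.08°  ·
  (3,6): δ = 5.57°  ✓
  (4,5): δ = 119.63°  ·
  (4,6): δ = 34.12°  ✓
  (5,6): δ = 94.49°  ·
antipodal pairs: 9

count = 9; pairs: (0,3), (0,4), (0,5), (1,5), (1,6), (2,5), (2,6), (3,6), (4,6)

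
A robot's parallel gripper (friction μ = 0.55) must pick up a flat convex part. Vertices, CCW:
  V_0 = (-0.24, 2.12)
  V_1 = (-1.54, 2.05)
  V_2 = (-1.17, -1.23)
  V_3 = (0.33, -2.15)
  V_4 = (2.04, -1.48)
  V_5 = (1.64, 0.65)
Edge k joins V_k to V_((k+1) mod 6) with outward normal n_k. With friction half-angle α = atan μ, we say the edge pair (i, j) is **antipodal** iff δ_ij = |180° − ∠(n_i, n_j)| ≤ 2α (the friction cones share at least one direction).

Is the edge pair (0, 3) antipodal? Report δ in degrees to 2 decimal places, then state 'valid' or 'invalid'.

α = atan 0.55 = 28.81°;  2α = 57.62°
edge 0: e_0 = (-1.30, -0.07);  n_0 = (-0.0538, +0.9986)
edge 3: e_3 = (+1.71, +0.67);  n_3 = (+0.3648, -0.9311)
∠(n_0, n_3) = 161.69°
δ = |180° − 161.69°| = 18.31°
18.31° ≤ 2α = 57.62°  →  valid

δ = 18.31°, valid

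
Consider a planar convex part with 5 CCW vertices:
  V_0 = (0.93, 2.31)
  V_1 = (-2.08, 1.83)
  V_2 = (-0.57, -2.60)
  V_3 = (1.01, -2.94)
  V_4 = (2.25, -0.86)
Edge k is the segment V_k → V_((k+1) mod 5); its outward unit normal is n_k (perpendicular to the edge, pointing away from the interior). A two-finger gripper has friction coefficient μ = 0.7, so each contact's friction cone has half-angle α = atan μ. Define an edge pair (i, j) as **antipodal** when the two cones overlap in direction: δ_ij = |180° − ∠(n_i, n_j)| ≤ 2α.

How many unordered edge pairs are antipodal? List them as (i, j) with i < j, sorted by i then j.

α = atan 0.7 = 34.99°;  2α = 69.98°
n_0 = (-0.1575, +0.9875)
n_1 = (-0.9465, -0.3226)
n_2 = (-0.2104, -0.9776)
n_3 = (+0.8589, -0.5121)
n_4 = (+0.9232, +0.3844)
  (0,1): δ = 80.24°  ·
  (0,2): δ = 21.20°  ✓
  (0,3): δ = 50.14°  ✓
  (0,4): δ = 103.55°  ·
  (1,2): δ = 120.97°  ·
  (1,3): δ = 49.62°  ✓
  (1,4): δ = 3.78°  ✓
  (2,3): δ = 108.66°  ·
  (2,4): δ = 55.25°  ✓
  (3,4): δ = 126.59°  ·
antipodal pairs: 5

count = 5; pairs: (0,2), (0,3), (1,3), (1,4), (2,4)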